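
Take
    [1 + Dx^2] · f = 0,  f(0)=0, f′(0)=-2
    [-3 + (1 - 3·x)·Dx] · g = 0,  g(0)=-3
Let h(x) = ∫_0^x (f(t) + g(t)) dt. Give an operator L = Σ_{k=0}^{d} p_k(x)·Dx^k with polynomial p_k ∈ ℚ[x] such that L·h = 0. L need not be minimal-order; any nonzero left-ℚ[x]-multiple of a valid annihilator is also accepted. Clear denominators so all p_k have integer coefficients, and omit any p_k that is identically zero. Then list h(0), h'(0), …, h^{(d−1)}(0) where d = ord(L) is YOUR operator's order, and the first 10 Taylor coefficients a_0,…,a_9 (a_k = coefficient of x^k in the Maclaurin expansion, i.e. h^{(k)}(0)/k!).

f: a_k = 0, -2, 0, 1/3, 0, -1/60, 0, 1/2520, 0, -1/181440, …
g: a_k = -3, -9, -27, -81, -243, -729, -2187, -6561, -19683, -59049, …
L₀ := lclm(L_f,L_g); ord L₀ ≤ 2+1.
h=∫h₀ ⇒ L = L₀·Dx.
L = (-165 + 18·x - 27·x^2)·Dx + (19 - 63·x + 27·x^2 - 27·x^3)·Dx^2 + (-165 + 18·x - 27·x^2)·Dx^3 + (19 - 63·x + 27·x^2 - 27·x^3)·Dx^4  (order 4).
h: a_k = 0, -3, -11/2, -9, -121/6, -243/5, -43741/360, -2187/7, -16533719/20160, -2187, …
ICs: h(0) = 0, h′(0) = -3, h′′(0) = -11, h′′′(0) = -54.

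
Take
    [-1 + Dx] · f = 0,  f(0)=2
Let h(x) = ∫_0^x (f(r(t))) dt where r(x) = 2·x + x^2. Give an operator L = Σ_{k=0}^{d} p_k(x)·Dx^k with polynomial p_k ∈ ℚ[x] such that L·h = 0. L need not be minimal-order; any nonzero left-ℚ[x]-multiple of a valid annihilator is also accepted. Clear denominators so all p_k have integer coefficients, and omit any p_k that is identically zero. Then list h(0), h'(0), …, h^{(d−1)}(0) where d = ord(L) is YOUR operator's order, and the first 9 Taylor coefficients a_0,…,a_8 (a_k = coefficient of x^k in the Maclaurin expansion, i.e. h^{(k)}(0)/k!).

L = (-2 - 2·x)·Dx + Dx^2  (order 2).
h: a_k = 0, 2, 2, 2, 5/3, 19/15, 13/15, 173/315, 407/1260, …
ICs: h(0) = 0, h′(0) = 2.

f: a_k = 2, 2, 1, 1/3, 1/12, 1/60, 1/360, 1/2520, 1/20160, …
L₀ from L_f via x↦r, Dx↦r'^{-1}Dx.
h=∫h₀ ⇒ L = L₀·Dx.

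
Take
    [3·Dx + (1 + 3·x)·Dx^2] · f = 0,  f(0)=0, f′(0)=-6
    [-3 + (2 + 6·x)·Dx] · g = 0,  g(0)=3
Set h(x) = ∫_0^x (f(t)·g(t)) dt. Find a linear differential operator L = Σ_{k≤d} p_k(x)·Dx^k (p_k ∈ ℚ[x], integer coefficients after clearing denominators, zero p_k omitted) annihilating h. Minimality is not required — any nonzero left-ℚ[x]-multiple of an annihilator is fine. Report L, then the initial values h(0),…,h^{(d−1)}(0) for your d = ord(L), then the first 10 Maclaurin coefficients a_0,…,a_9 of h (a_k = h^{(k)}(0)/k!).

f: a_k = 0, -6, 9, -18, 81/2, -486/5, 243, -4374/7, 6561/4, -4374, …
g: a_k = 3, 9/2, -27/8, 81/16, -1215/128, 5103/256, -45927/1024, 216513/2048, -8444007/32768, 42220035/65536, …
h₀=f·g: eliminate ⇒ L₀, order ≤ 2·1.
h=∫h₀ ⇒ L = L₀·Dx.
L = 9·Dx + (4 + 24·x + 36·x^2)·Dx^3  (order 3).
h: a_k = 0, 0, -9, 0, 27/16, -81/20, 5751/640, -22599/1120, 6655041/143360, -1960281/17920, …
ICs: h(0) = 0, h′(0) = 0, h′′(0) = -18.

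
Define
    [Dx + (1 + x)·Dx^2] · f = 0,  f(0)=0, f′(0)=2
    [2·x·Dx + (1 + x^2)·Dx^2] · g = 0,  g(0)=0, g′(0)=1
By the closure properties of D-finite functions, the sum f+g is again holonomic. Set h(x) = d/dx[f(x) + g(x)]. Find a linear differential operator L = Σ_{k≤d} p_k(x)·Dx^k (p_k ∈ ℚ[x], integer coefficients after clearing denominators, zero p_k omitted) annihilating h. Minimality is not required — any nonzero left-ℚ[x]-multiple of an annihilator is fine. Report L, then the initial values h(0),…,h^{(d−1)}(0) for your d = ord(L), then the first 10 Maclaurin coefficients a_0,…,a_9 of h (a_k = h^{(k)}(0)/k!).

f: a_k = 0, 2, -1, 2/3, -1/2, 2/5, -1/3, 2/7, -1/4, 2/9, …
g: a_k = 0, 1, 0, -1/3, 0, 1/5, 0, -1/7, 0, 1/9, …
h₀=f+g: left-lcm gives L₀, ord ≤ 4.
h=h₀': d/dx-closure on L₀ ⇒ L.
L = (-2 - 6·x + 6·x^2 + 2·x^3) + (-4 - 4·x + 12·x^3 + 4·x^4)·Dx + (-1 + x + 2·x^2 + 2·x^3 + 3·x^4 + x^5)·Dx^2  (order 2).
h: a_k = 3, -2, 1, -2, 3, -2, 1, -2, 3, -2, …
ICs: h(0) = 3, h′(0) = -2.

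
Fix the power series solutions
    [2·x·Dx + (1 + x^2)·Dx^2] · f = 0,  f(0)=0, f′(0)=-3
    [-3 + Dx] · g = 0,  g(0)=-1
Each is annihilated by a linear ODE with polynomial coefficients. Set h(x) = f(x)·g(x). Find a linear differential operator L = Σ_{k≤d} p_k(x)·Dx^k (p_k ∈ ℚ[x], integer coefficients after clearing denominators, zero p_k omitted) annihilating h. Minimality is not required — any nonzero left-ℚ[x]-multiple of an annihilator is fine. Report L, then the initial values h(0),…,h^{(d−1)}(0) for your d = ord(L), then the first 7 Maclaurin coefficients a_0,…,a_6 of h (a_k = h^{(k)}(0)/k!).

L = (9 - 6·x + 9·x^2) + (-6 + 2·x - 6·x^2)·Dx + (1 + x^2)·Dx^2  (order 2).
h: a_k = 0, 3, 9, 25/2, 21/2, 249/40, 27/8, …
ICs: h(0) = 0, h′(0) = 3.

f: a_k = 0, -3, 0, 1, 0, -3/5, 0, …
g: a_k = -1, -3, -9/2, -9/2, -27/8, -81/40, -81/80, …
Product ⇒ symmetric product L₀, ord ≤ 2.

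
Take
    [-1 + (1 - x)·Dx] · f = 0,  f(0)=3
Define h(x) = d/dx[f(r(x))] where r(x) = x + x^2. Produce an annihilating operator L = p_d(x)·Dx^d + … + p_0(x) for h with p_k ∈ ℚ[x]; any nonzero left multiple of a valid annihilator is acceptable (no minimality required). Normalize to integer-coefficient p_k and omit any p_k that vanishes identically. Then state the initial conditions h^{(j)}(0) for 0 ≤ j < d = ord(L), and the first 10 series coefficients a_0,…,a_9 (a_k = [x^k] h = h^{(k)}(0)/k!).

f: a_k = 3, 3, 3, 3, 3, 3, 3, 3, 3, 3, …
Change of var in L_f (x↦r) gives L₀.
h₀' ⇒ L via d/dx closure of L₀.
L = (4 + 6·x + 6·x^2) + (-1 - x + 3·x^2 + 2·x^3)·Dx  (order 1).
h: a_k = 3, 12, 27, 60, 120, 234, 441, 816, 1485, 2670, …
ICs: h(0) = 3.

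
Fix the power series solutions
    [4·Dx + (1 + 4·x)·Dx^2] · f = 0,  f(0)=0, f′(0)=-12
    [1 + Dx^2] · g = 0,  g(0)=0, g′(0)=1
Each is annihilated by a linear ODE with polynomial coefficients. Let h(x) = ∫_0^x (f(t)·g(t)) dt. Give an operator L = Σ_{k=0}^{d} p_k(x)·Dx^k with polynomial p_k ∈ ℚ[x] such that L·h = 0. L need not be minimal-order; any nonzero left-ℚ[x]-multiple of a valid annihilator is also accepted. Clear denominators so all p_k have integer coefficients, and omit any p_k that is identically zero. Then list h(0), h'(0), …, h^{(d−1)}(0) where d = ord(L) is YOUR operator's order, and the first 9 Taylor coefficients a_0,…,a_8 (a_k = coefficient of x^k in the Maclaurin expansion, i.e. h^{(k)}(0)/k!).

f: a_k = 0, -12, 24, -64, 192, -3072/5, 2048, -49152/7, 24576, …
g: a_k = 0, 1, 0, -1/6, 0, 1/120, 0, -1/5040, 0, …
Sym-product of L_f,L_g gives L₀ (≤ ord 4).
h=∫₀ˣh₀: take L = L₀·Dx.
L = (-147 - 144·x - 224·x^2 + 256·x^3 + 256·x^4)·Dx + (-56 - 160·x + 384·x^2 + 512·x^3)·Dx^2 + (-150 - 160·x - 192·x^2 + 512·x^3 + 512·x^4)·Dx^3 + (-56 - 160·x + 384·x^2 + 512·x^3)·Dx^4 + (-3 - 16·x + 32·x^2 + 256·x^3 + 256·x^4)·Dx^5  (order 5).
h: a_k = 0, 0, 0, -4, 6, -62/5, 94/3, -3623/42, 10081/40, …
ICs: h(0) = 0, h′(0) = 0, h′′(0) = 0, h′′′(0) = -24, h′′′′(0) = 144.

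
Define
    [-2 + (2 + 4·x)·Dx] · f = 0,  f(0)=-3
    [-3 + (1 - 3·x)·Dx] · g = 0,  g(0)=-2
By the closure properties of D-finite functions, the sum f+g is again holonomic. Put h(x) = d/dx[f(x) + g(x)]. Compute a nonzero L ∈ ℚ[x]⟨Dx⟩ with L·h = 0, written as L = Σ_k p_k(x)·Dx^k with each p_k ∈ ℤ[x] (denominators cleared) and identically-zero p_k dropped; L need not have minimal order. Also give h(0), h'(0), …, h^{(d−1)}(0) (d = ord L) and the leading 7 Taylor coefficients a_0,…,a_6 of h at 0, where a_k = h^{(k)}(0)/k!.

L = (-72 - 54·x) + (-51 - 234·x - 189·x^2)·Dx + (7 + 2·x - 51·x^2 - 54·x^3)·Dx^2  (order 2).
h: a_k = -9, -33, -333/2, -1281/2, -19545/8, -69795/8, -490581/16, …
ICs: h(0) = -9, h′(0) = -33.

f: a_k = -3, -3, 3/2, -3/2, 15/8, -21/8, 63/16, …
g: a_k = -2, -6, -18, -54, -162, -486, -1458, …
h₀=f+g: left-lcm gives L₀, ord ≤ 2.
h₀' ⇒ L via d/dx closure of L₀.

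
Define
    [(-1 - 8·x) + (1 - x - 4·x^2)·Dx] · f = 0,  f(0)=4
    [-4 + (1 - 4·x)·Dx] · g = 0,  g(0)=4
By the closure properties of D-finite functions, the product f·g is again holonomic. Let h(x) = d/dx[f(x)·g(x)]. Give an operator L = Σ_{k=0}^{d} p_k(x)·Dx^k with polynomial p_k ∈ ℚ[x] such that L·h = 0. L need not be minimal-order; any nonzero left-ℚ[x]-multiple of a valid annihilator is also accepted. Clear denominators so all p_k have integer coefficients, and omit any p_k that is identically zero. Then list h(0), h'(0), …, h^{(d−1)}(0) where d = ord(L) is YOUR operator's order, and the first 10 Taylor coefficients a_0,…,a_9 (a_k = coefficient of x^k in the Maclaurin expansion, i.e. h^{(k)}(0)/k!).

f: a_k = 4, 4, 20, 36, 116, 260, 724, 1764, 4660, 11716, …
g: a_k = 4, 16, 64, 256, 1024, 4096, 16384, 65536, 262144, 1048576, …
h₀=f·g: eliminate ⇒ L₀, order ≤ 1·1.
Derive L from L₀ (diff closure).
L = (50 - 96·x - 480·x^2 + 3072·x^4) + (-5 + 25·x + 48·x^2 - 320·x^3 + 768·x^5)·Dx  (order 1).
h: a_k = 80, 800, 5232, 29760, 154000, 756576, 3580080, 16515200, 74740176, 333392800, …
ICs: h(0) = 80.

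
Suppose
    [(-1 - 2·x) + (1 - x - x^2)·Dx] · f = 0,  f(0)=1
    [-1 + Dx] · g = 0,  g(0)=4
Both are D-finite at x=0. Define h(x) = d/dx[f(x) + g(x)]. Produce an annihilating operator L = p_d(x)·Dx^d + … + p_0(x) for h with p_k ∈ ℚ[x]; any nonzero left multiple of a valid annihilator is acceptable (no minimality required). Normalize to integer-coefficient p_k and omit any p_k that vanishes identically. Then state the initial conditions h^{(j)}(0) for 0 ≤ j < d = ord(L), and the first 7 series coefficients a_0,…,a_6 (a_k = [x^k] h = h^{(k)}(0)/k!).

f: a_k = 1, 1, 2, 3, 5, 8, 13, …
g: a_k = 4, 4, 2, 2/3, 1/6, 1/30, 1/180, …
Weyl lclm of L_f,L_g ⇒ L₀ (ord ≤ 2).
h=h₀': d/dx-closure on L₀ ⇒ L.
L = (14 + 46·x + 40·x^2 + 36·x^3 + 6·x^4) + (-17 - 48·x - 41·x^2 - 24·x^3 + 5·x^4 + 2·x^5)·Dx + (3 + 2·x + x^2 - 12·x^3 - 11·x^4 - 2·x^5)·Dx^2  (order 2).
h: a_k = 5, 8, 11, 62/3, 241/6, 2341/30, 26461/180, …
ICs: h(0) = 5, h′(0) = 8.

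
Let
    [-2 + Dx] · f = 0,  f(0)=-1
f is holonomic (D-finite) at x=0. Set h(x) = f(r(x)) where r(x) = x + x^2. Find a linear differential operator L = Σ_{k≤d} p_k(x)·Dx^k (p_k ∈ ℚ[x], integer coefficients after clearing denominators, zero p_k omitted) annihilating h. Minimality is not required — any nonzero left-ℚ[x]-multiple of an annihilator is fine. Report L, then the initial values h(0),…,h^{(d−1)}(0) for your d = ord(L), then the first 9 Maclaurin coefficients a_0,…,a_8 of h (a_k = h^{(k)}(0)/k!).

f: a_k = -1, -2, -2, -4/3, -2/3, -4/15, -4/45, -8/315, -2/315, …
L₀ from L_f via x↦r, Dx↦r'^{-1}Dx.
L = (-2 - 4·x) + Dx  (order 1).
h: a_k = -1, -2, -4, -16/3, -20/3, -104/15, -304/45, -1856/315, -1528/315, …
ICs: h(0) = -1.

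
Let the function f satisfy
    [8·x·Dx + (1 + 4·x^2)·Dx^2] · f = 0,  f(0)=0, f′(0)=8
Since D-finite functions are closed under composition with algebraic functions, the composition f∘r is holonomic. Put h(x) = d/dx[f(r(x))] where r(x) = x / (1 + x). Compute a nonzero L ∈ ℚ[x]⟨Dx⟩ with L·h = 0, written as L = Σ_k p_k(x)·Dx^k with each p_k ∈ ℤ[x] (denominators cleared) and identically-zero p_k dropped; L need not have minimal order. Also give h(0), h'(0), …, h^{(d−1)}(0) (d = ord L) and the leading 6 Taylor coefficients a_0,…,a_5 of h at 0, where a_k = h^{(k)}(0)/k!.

f: a_k = 0, 8, 0, -32/3, 0, 128/5, …
f∘r: x↦r, Dx↦Dx/r' in L_f ⇒ L₀.
h₀' ⇒ L via d/dx closure of L₀.
L = (2 + 10·x) + (1 + 2·x + 5·x^2)·Dx  (order 1).
h: a_k = 8, -16, -8, 96, -152, -176, …
ICs: h(0) = 8.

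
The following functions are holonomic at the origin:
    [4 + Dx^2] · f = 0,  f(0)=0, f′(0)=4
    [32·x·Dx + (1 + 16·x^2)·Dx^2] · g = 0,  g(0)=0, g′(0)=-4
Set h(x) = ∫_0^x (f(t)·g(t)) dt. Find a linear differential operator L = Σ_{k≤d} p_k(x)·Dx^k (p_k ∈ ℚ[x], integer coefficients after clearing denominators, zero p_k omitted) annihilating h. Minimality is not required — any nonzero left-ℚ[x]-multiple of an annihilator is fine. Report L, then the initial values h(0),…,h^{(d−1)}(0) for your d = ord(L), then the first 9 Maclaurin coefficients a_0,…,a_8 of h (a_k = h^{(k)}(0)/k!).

f: a_k = 0, 4, 0, -8/3, 0, 8/15, 0, -16/315, 0, …
g: a_k = 0, -4, 0, 64/3, 0, -1024/5, 0, 16384/7, 0, …
L₀ := L_f ⊗_s L_g (sym. prod.), ord ≤ 4.
∫: right-multiply L₀ by Dx.
L = (1360 + 60416·x^2 + 106496·x^4 + 262144·x^6 + 1048576·x^8)·Dx + (2304·x + 45056·x^3 + 196608·x^5 + 1048576·x^7)·Dx^2 + (360 + 15872·x^2 + 36864·x^4 + 131072·x^6 + 524288·x^8)·Dx^3 + (576·x + 11264·x^3 + 49152·x^5 + 262144·x^7)·Dx^4 + (5 + 192·x^2 + 2560·x^4 + 16384·x^6 + 65536·x^8)·Dx^5  (order 5).
h: a_k = 0, 0, 0, -16/3, 0, 96/5, 0, -7904/63, 0, …
ICs: h(0) = 0, h′(0) = 0, h′′(0) = 0, h′′′(0) = -32, h′′′′(0) = 0.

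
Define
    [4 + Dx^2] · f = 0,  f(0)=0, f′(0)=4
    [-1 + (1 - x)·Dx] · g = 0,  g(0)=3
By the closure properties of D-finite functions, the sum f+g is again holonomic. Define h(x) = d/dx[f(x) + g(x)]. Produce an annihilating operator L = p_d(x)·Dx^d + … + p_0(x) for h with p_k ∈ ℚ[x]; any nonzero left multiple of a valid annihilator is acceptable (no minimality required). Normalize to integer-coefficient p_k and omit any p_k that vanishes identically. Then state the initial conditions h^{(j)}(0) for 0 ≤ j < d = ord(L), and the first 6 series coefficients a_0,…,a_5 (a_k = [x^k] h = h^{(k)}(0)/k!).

L = (64 - 32·x + 16·x^2) + (-20 + 36·x - 24·x^2 + 8·x^3)·Dx + (16 - 8·x + 4·x^2)·Dx^2 + (-5 + 9·x - 6·x^2 + 2·x^3)·Dx^3  (order 3).
h: a_k = 7, 6, 1, 12, 53/3, 18, …
ICs: h(0) = 7, h′(0) = 6, h′′(0) = 2.

f: a_k = 0, 4, 0, -8/3, 0, 8/15, …
g: a_k = 3, 3, 3, 3, 3, 3, …
f+g: L₀ = lclm(L_f,L_g), ord ≤ 2+1.
Derive L from L₀ (diff closure).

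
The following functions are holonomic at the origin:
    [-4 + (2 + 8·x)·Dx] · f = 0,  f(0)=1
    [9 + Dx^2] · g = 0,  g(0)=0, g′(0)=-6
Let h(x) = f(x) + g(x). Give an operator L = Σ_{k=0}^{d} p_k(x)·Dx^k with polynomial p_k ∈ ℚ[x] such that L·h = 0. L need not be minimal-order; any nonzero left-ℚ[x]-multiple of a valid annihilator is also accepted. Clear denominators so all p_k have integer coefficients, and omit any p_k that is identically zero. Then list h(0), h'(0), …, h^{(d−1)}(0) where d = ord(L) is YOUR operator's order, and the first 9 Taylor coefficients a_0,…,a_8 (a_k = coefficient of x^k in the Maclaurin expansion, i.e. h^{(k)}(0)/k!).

L = (-378 - 1296·x - 2592·x^2) + (45 + 828·x + 3888·x^2 + 5184·x^3)·Dx + (-42 - 144·x - 288·x^2)·Dx^2 + (5 + 92·x + 432·x^2 + 576·x^3)·Dx^3  (order 3).
h: a_k = 1, -4, -2, 13, -10, 479/20, -84, 74163/280, -858, …
ICs: h(0) = 1, h′(0) = -4, h′′(0) = -4.

f: a_k = 1, 2, -2, 4, -10, 28, -84, 264, -858, …
g: a_k = 0, -6, 0, 9, 0, -81/20, 0, 243/280, 0, …
f+g: L₀ = lclm(L_f,L_g), ord ≤ 1+2.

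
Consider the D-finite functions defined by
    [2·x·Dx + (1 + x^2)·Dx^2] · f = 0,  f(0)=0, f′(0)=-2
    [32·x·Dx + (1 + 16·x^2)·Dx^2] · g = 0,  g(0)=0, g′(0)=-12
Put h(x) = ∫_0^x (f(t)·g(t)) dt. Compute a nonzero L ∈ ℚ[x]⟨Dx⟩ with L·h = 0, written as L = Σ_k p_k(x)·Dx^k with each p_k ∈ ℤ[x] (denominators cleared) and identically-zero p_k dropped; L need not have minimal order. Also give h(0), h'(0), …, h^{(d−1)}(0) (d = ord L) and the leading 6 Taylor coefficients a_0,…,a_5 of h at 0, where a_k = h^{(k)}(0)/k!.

f: a_k = 0, -2, 0, 2/3, 0, -2/5, …
g: a_k = 0, -12, 0, 64, 0, -3072/5, …
Product ⇒ symmetric product L₀, ord ≤ 4.
h=∫₀ˣh₀: take L = L₀·Dx.
L = (-384·x - 10880·x^3 - 16384·x^5 + 34816·x^7 + 98304·x^9)·Dx^2 + (-68 - 3916·x^2 - 19584·x^4 - 14336·x^6 + 121856·x^8 + 147456·x^10)·Dx^3 + (-136·x - 2632·x^3 - 6528·x^5 + 16448·x^7 + 69632·x^9 + 49152·x^11)·Dx^4 + (-1 - 34·x^2 - 305·x^4 + 4880·x^8 + 8704·x^10 + 4096·x^12)·Dx^5  (order 5).
h: a_k = 0, 0, 0, 8, 0, -136/5, …
ICs: h(0) = 0, h′(0) = 0, h′′(0) = 0, h′′′(0) = 48, h′′′′(0) = 0.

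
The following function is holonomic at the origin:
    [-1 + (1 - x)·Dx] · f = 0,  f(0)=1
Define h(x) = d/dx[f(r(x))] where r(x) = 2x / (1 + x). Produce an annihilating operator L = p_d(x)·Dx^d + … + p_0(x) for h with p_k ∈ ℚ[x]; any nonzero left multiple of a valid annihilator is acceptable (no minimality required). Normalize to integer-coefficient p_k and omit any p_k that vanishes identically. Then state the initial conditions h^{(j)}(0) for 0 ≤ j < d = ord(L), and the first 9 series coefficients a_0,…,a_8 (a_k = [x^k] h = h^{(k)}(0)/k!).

L = 2 + (-1 + x)·Dx  (order 1).
h: a_k = 2, 4, 6, 8, 10, 12, 14, 16, 18, …
ICs: h(0) = 2.

f: a_k = 1, 1, 1, 1, 1, 1, 1, 1, 1, …
Change of var in L_f (x↦r) gives L₀.
Differentiate: ansatz ord ≤ ord L₀ ⇒ L.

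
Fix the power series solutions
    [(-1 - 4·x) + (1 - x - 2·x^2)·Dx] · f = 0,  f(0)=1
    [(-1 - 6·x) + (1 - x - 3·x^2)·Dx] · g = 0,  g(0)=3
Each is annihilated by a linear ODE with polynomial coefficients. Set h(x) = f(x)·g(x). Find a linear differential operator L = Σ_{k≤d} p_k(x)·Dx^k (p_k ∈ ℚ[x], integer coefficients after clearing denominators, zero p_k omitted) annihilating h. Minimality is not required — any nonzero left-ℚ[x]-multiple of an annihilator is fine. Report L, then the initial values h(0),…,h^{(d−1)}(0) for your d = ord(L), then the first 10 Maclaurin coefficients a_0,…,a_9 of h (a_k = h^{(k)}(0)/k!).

f: a_k = 1, 1, 3, 5, 11, 21, 43, 85, 171, 341, …
g: a_k = 3, 3, 12, 21, 57, 120, 291, 651, 1524, 3477, …
f·g: L₀ = L_f ⊗_s L_g, ord ≤ 1·1.
L = (-2 - 8·x + 15·x^2 + 24·x^3) + (1 - 2·x - 4·x^2 + 5·x^3 + 6·x^4)·Dx  (order 1).
h: a_k = 3, 6, 24, 57, 162, 396, 1011, 2454, 6000, 14385, …
ICs: h(0) = 3.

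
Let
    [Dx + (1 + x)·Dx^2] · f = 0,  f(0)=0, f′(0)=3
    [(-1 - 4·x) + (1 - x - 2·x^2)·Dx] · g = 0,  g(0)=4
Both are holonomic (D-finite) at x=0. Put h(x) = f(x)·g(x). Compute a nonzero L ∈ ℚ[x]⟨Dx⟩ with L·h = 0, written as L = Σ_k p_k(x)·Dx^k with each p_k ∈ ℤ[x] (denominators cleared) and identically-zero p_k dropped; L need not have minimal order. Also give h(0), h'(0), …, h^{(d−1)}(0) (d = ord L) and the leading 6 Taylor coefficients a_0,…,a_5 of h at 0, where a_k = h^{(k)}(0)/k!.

L = (5 + 8·x) + (1 + 11·x + 10·x^2)·Dx + (-1 + 3·x^2 + 2·x^3)·Dx^2  (order 2).
h: a_k = 0, 12, 6, 34, 43, 567/5, …
ICs: h(0) = 0, h′(0) = 12.

f: a_k = 0, 3, -3/2, 1, -3/4, 3/5, …
g: a_k = 4, 4, 12, 20, 44, 84, …
Product ⇒ symmetric product L₀, ord ≤ 2.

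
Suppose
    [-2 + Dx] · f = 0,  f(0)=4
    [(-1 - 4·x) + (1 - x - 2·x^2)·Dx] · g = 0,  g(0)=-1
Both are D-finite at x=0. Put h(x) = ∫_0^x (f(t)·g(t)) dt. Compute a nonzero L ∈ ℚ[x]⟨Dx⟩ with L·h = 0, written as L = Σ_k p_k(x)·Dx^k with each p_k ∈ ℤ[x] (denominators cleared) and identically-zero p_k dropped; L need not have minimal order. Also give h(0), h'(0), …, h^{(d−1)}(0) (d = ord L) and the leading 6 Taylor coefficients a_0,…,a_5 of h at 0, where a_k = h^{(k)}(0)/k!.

f: a_k = 4, 8, 8, 16/3, 8/3, 16/15, …
g: a_k = -1, -1, -3, -5, -11, -21, …
Sym-product of L_f,L_g gives L₀ (≤ ord 1).
h=∫h₀ ⇒ L = L₀·Dx.
L = (3 + 2·x - 4·x^2)·Dx + (-1 + x + 2·x^2)·Dx^2  (order 2).
h: a_k = 0, -4, -6, -28/3, -43/3, -116/5, …
ICs: h(0) = 0, h′(0) = -4.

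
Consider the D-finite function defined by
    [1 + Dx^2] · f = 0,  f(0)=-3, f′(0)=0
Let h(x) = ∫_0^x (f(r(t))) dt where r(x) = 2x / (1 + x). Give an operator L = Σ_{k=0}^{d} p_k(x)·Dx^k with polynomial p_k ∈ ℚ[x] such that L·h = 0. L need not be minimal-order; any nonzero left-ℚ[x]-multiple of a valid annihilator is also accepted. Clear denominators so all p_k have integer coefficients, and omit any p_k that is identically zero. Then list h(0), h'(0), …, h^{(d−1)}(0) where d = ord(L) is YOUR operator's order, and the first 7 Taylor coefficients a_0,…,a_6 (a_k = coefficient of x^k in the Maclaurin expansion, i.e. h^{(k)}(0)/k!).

f: a_k = -3, 0, 3/2, 0, -1/8, 0, 1/240, …
L₀ from L_f via x↦r, Dx↦r'^{-1}Dx.
h=∫₀ˣh₀: take L = L₀·Dx.
L = 4·Dx + (2 + 6·x + 6·x^2 + 2·x^3)·Dx^2 + (1 + 4·x + 6·x^2 + 4·x^3 + x^4)·Dx^3  (order 3).
h: a_k = 0, -3, 0, 2, -3, 16/5, -8/3, …
ICs: h(0) = 0, h′(0) = -3, h′′(0) = 0.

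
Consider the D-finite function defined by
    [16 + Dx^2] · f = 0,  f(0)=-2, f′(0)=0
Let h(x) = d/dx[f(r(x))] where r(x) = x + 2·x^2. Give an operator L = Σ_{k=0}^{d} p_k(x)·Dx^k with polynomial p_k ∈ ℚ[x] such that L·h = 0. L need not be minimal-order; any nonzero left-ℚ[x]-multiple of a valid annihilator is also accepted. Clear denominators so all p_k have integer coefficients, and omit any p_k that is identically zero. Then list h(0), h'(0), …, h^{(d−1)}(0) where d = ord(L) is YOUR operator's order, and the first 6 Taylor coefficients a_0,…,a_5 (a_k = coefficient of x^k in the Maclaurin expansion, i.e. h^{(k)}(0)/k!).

L = (64 + 256·x + 1536·x^2 + 4096·x^3 + 4096·x^4) + (-12 - 48·x)·Dx + (1 + 8·x + 16·x^2)·Dx^2  (order 2).
h: a_k = 0, 32, 192, 512/3, -2560/3, -45056/15, …
ICs: h(0) = 0, h′(0) = 32.

f: a_k = -2, 0, 16, 0, -64/3, 0, …
h₀=f(r): pull back L_f along r ⇒ L₀.
Differentiate: ansatz ord ≤ ord L₀ ⇒ L.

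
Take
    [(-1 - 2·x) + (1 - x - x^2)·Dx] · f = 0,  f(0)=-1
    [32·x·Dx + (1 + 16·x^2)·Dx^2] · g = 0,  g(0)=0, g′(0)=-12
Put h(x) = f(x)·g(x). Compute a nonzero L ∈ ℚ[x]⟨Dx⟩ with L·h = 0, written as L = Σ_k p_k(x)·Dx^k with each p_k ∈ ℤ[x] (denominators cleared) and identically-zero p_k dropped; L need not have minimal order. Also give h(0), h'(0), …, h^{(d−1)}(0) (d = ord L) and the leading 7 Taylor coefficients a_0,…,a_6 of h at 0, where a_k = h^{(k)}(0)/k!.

f: a_k = -1, -1, -2, -3, -5, -8, -13, …
g: a_k = 0, -12, 0, 64, 0, -3072/5, 0, …
f·g: L₀ = L_f ⊗_s L_g, ord ≤ 1·2.
L = (2 + 32·x + 96·x^2) + (2 - 28·x + 64·x^2 + 96·x^3)·Dx + (-1 + x - 15·x^2 + 16·x^3 + 16·x^4)·Dx^2  (order 2).
h: a_k = 0, 12, 12, -40, -28, 2732/5, 2592/5, …
ICs: h(0) = 0, h′(0) = 12.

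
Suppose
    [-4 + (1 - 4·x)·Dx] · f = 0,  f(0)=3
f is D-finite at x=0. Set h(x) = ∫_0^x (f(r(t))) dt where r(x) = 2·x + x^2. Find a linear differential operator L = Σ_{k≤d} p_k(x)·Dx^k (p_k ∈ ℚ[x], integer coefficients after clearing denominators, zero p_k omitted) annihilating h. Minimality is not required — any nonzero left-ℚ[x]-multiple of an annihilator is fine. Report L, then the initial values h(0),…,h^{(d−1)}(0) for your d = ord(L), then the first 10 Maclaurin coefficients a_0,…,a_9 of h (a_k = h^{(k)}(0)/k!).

f: a_k = 3, 12, 48, 192, 768, 3072, 12288, 49152, 196608, 786432, …
L₀ from L_f via x↦r, Dx↦r'^{-1}Dx.
h=∫h₀ ⇒ L = L₀·Dx.
L = (8 + 8·x)·Dx + (-1 + 8·x + 4·x^2)·Dx^2  (order 2).
h: a_k = 0, 3, 12, 68, 432, 2928, 20672, 1050816/7, 1112832, 25141504/3, …
ICs: h(0) = 0, h′(0) = 3.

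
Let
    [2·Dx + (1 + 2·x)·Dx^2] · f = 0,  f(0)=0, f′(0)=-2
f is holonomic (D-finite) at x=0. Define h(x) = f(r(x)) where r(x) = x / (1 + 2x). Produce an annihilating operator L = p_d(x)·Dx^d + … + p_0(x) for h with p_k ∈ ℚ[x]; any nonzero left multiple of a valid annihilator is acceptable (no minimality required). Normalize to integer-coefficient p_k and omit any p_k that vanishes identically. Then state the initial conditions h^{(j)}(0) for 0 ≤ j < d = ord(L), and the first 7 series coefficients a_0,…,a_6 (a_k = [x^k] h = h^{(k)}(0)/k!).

f: a_k = 0, -2, 2, -8/3, 4, -32/5, 32/3, …
h₀=f(r): pull back L_f along r ⇒ L₀.
L = (6 + 16·x)·Dx + (1 + 6·x + 8·x^2)·Dx^2  (order 2).
h: a_k = 0, -2, 6, -56/3, 60, -992/5, 672, …
ICs: h(0) = 0, h′(0) = -2.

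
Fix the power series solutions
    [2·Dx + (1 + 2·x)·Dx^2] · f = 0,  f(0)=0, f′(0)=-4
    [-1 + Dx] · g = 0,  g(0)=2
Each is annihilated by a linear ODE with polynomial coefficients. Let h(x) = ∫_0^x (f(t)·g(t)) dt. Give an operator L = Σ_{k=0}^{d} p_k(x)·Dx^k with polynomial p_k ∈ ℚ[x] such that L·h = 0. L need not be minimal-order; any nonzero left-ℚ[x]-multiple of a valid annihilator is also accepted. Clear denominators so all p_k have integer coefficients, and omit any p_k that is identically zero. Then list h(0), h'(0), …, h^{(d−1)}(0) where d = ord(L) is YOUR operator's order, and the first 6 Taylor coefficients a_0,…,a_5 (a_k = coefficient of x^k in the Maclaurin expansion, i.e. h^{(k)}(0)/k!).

f: a_k = 0, -4, 4, -16/3, 8, -64/5, …
g: a_k = 2, 2, 1, 1/3, 1/12, 1/60, …
f·g: L₀ = L_f ⊗_s L_g, ord ≤ 2·1.
∫: right-multiply L₀ by Dx.
L = (-1 + 2·x)·Dx - 4·x·Dx^2 + (1 + 2·x)·Dx^3  (order 3).
h: a_k = 0, 0, -4, 0, -5/3, 8/5, …
ICs: h(0) = 0, h′(0) = 0, h′′(0) = -8.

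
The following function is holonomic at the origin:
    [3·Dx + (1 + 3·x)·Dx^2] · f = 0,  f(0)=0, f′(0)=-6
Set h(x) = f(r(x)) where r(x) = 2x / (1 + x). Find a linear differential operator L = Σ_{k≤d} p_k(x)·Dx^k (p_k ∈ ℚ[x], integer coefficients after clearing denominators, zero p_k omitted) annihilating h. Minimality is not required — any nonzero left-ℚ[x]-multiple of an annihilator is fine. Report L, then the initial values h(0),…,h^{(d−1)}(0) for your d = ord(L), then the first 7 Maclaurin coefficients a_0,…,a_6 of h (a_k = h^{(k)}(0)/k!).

f: a_k = 0, -6, 9, -18, 81/2, -486/5, 243, …
L₀ from L_f via x↦r, Dx↦r'^{-1}Dx.
L = (8 + 14·x)·Dx + (1 + 8·x + 7·x^2)·Dx^2  (order 2).
h: a_k = 0, -12, 48, -228, 1200, -33612/5, 39216, …
ICs: h(0) = 0, h′(0) = -12.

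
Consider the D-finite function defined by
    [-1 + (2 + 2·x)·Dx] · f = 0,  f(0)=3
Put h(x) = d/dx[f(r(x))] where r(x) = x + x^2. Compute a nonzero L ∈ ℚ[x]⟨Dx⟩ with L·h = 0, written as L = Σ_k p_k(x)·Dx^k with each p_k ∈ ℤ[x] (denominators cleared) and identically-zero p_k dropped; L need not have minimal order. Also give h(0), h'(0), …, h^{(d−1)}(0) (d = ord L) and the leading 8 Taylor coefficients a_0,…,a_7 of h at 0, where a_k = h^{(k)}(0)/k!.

f: a_k = 3, 3/2, -3/8, 3/16, -15/128, 21/256, -63/1024, 99/2048, …
f∘r: x↦r, Dx↦Dx/r' in L_f ⇒ L₀.
h=h₀': d/dx-closure on L₀ ⇒ L.
L = 3 + (-2 - 6·x - 6·x^2 - 4·x^3)·Dx  (order 1).
h: a_k = 3/2, 9/4, -27/16, 9/32, 225/256, -513/512, 441/2048, 2601/4096, …
ICs: h(0) = 3/2.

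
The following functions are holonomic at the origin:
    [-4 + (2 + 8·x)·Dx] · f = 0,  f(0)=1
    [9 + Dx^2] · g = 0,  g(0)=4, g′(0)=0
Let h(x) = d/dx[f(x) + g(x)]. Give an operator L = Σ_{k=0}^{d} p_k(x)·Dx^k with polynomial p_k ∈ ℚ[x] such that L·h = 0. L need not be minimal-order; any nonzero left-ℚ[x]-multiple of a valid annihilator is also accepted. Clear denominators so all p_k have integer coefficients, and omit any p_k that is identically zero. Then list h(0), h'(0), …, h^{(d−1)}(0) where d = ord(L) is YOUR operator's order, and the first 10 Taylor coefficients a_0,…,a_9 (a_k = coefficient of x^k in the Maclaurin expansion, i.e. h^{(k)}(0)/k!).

f: a_k = 1, 2, -2, 4, -10, 28, -84, 264, -858, 2860, …
g: a_k = 4, 0, -18, 0, 27/2, 0, -81/20, 0, 729/1120, 0, …
h₀=f+g: left-lcm gives L₀, ord ≤ 3.
Derive L from L₀ (diff closure).
L = (-414 - 432·x - 864·x^2) + (-63 - 468·x - 1296·x^2 - 1728·x^3)·Dx + (-46 - 48·x - 96·x^2)·Dx^2 + (-7 - 52·x - 144·x^2 - 192·x^3)·Dx^3  (order 3).
h: a_k = 2, -40, 12, 14, 140, -5283/10, 1848, -960231/140, 25740, -108909529/1120, …
ICs: h(0) = 2, h′(0) = -40, h′′(0) = 24.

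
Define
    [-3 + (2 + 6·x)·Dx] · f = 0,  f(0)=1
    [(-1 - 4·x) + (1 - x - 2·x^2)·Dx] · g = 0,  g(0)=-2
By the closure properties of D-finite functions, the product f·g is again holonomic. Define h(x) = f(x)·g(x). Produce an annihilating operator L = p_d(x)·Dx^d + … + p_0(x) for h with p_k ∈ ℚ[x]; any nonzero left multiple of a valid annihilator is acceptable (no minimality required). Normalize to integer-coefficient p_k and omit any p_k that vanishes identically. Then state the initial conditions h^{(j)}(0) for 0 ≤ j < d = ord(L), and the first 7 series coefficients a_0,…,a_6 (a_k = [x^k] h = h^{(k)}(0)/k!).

f: a_k = 1, 3/2, -9/8, 27/16, -405/128, 1701/256, -15309/1024, …
g: a_k = -2, -2, -6, -10, -22, -42, -86, …
L₀ := L_f ⊗_s L_g (sym. prod.), ord ≤ 1.
L = (5 + 11·x + 18·x^2) + (-2 - 4·x + 10·x^2 + 12·x^3)·Dx  (order 1).
h: a_k = -2, -5, -27/4, -161/8, -1747/64, -10347/128, -54031/512, …
ICs: h(0) = -2.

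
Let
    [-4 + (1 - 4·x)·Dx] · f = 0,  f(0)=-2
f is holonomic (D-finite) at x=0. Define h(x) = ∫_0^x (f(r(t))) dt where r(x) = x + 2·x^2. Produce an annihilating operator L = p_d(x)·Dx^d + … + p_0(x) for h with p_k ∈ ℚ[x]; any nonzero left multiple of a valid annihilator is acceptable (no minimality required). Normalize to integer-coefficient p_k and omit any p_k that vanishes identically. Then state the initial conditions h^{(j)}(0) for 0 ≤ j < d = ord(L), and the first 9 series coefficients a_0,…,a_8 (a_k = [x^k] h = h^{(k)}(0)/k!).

L = (4 + 16·x)·Dx + (-1 + 4·x + 8·x^2)·Dx^2  (order 2).
h: a_k = 0, -2, -4, -16, -64, -1408/5, -1280, -41984/7, -28672, …
ICs: h(0) = 0, h′(0) = -2.

f: a_k = -2, -8, -32, -128, -512, -2048, -8192, -32768, -131072, …
h₀=f(r): pull back L_f along r ⇒ L₀.
h=∫h₀ ⇒ L = L₀·Dx.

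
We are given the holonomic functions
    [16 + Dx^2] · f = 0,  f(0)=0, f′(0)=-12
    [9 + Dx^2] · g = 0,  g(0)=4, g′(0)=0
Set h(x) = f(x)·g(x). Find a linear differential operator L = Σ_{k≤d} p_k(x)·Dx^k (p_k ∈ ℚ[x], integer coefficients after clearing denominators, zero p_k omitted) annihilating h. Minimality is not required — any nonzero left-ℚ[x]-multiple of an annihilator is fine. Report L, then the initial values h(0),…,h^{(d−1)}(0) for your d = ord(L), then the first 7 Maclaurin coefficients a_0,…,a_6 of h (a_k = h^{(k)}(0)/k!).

f: a_k = 0, -12, 0, 32, 0, -128/5, 0, …
g: a_k = 4, 0, -18, 0, 27/2, 0, -81/20, …
h₀=f·g: eliminate ⇒ L₀, order ≤ 2·2.
L = 49 + 50·Dx^2 + Dx^4  (order 4).
h: a_k = 0, -48, 0, 344, 0, -4202/5, 0, …
ICs: h(0) = 0, h′(0) = -48, h′′(0) = 0, h′′′(0) = 2064.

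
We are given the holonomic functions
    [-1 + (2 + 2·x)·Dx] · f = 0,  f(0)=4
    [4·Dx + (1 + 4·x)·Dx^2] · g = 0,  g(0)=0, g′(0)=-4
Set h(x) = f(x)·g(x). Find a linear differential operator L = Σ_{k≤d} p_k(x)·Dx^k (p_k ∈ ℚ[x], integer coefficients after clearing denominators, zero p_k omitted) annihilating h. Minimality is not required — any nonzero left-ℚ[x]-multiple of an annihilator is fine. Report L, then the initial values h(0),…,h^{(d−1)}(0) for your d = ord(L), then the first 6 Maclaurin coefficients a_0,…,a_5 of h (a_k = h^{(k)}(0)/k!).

L = (-5 + 4·x) + (12 + 12·x)·Dx + (4 + 24·x + 36·x^2 + 16·x^3)·Dx^2  (order 2).
h: a_k = 0, -16, 24, -202/3, 625/3, -81349/120, …
ICs: h(0) = 0, h′(0) = -16.

f: a_k = 4, 2, -1/2, 1/4, -5/32, 7/64, …
g: a_k = 0, -4, 8, -64/3, 64, -1024/5, …
Product ⇒ symmetric product L₀, ord ≤ 2.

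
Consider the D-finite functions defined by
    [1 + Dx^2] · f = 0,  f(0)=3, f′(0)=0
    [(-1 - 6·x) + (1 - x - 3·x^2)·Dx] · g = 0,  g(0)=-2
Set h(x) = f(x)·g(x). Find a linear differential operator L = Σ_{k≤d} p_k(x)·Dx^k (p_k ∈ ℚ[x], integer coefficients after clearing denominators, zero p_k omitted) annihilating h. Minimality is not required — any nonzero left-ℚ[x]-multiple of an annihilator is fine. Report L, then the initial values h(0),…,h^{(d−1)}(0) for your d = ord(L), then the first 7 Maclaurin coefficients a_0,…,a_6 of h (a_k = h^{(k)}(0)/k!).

f: a_k = 3, 0, -3/2, 0, 1/8, 0, -1/240, …
g: a_k = -2, -2, -8, -14, -38, -80, -194, …
L₀ := L_f ⊗_s L_g (sym. prod.), ord ≤ 2.
L = (5 + x + 3·x^2) + (2 + 12·x)·Dx + (-1 + x + 3·x^2)·Dx^2  (order 2).
h: a_k = -6, -6, -21, -39, -409/4, -877/4, -63119/120, …
ICs: h(0) = -6, h′(0) = -6.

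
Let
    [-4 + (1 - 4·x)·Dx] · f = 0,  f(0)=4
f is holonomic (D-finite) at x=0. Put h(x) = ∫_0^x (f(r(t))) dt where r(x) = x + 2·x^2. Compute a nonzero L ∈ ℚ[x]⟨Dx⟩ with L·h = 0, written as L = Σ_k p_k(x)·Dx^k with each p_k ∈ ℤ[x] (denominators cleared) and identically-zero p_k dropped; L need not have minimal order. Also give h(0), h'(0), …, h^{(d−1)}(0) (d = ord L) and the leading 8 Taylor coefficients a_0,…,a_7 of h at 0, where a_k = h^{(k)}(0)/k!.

f: a_k = 4, 16, 64, 256, 1024, 4096, 16384, 65536, …
Change of var in L_f (x↦r) gives L₀.
h=∫₀ˣh₀: take L = L₀·Dx.
L = (4 + 16·x)·Dx + (-1 + 4·x + 8·x^2)·Dx^2  (order 2).
h: a_k = 0, 4, 8, 32, 128, 2816/5, 2560, 83968/7, …
ICs: h(0) = 0, h′(0) = 4.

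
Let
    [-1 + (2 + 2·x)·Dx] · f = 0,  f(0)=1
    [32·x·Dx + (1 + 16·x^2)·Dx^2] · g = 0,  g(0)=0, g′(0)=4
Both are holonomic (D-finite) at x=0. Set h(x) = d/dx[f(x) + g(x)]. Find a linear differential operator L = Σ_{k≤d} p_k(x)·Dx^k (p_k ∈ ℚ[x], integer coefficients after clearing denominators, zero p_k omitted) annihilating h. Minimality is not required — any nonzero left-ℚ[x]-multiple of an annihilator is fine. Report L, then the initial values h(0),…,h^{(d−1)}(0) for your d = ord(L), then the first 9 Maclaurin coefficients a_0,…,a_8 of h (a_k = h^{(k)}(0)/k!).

f: a_k = 1, 1/2, -1/8, 1/16, -5/128, 7/256, -21/1024, 33/2048, -429/32768, …
g: a_k = 0, 4, 0, -64/3, 0, 1024/5, 0, -16384/7, 0, …
Weyl lclm of L_f,L_g ⇒ L₀ (ord ≤ 3).
Derive L from L₀ (diff closure).
L = (-64 - 160·x + 3072·x^2 + 1536·x^3) + (-131 - 256·x + 5920·x^2 + 12288·x^3 + 5376·x^4)·Dx + (-2 + 126·x + 192·x^2 + 2112·x^3 + 3584·x^4 + 1536·x^5)·Dx^2  (order 2).
h: a_k = 9/2, -1/4, -1021/16, -5/32, 262179/256, -63/512, -33554201/2048, -429/4096, 17179875619/65536, …
ICs: h(0) = 9/2, h′(0) = -1/4.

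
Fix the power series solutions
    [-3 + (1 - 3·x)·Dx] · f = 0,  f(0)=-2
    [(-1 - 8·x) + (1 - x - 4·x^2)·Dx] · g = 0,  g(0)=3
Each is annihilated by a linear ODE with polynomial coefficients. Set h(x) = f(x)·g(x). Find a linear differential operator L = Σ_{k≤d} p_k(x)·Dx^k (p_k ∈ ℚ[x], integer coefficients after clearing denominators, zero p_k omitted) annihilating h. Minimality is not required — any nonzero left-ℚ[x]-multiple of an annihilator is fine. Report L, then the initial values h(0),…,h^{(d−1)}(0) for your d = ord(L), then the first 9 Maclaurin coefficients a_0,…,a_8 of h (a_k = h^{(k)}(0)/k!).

f: a_k = -2, -6, -18, -54, -162, -486, -1458, -4374, -13122, …
g: a_k = 3, 3, 15, 27, 87, 195, 543, 1323, 3495, …
L₀ := L_f ⊗_s L_g (sym. prod.), ord ≤ 1.
L = (-4 - 2·x + 36·x^2) + (1 - 4·x - x^2 + 12·x^3)·Dx  (order 1).
h: a_k = -6, -24, -102, -360, -1254, -4152, -13542, -43272, -136806, …
ICs: h(0) = -6.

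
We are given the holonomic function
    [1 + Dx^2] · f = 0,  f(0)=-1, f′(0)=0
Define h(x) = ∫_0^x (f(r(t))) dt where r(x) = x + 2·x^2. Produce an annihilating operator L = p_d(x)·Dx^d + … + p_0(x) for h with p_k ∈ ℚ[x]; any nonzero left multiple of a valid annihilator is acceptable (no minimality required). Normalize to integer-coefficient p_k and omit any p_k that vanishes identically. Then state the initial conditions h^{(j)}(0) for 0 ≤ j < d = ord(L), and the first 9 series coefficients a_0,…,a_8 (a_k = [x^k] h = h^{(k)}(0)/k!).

f: a_k = -1, 0, 1/2, 0, -1/24, 0, 1/720, 0, -1/40320, …
L₀ from L_f via x↦r, Dx↦r'^{-1}Dx.
Integrate: L := L₀·Dx.
L = (1 + 12·x + 48·x^2 + 64·x^3)·Dx - 4·Dx^2 + (1 + 4·x)·Dx^3  (order 3).
h: a_k = 0, -1, 0, 1/6, 1/2, 47/120, -1/18, -719/5040, -79/480, …
ICs: h(0) = 0, h′(0) = -1, h′′(0) = 0.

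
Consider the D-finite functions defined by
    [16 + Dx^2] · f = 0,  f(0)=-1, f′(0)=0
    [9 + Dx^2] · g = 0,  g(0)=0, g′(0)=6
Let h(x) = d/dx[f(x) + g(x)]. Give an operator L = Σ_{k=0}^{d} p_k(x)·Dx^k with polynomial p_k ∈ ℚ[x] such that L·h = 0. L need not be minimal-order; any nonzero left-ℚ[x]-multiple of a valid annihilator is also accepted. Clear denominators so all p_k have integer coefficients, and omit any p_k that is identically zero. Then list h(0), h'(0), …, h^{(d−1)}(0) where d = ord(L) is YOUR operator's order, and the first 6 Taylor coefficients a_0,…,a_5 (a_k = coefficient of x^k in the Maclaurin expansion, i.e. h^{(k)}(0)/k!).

f: a_k = -1, 0, 8, 0, -32/3, 0, …
g: a_k = 0, 6, 0, -9, 0, 81/20, …
Sum ⇒ L₀ = lclm(L_f,L_g) in ℚ(x)⟨Dx⟩.
Differentiate: ansatz ord ≤ ord L₀ ⇒ L.
L = 144 + 25·Dx^2 + Dx^4  (order 4).
h: a_k = 6, 16, -27, -128/3, 81/4, 512/15, …
ICs: h(0) = 6, h′(0) = 16, h′′(0) = -54, h′′′(0) = -256.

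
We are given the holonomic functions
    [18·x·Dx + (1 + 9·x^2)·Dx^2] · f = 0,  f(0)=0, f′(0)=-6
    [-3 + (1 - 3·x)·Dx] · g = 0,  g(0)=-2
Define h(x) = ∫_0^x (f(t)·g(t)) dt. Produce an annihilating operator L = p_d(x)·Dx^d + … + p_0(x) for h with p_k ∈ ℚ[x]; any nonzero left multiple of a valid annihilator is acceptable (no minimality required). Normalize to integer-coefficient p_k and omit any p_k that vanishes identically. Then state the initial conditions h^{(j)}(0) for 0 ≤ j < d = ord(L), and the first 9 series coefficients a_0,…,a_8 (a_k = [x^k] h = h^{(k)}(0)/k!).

L = 54·x·Dx + (6 - 18·x + 108·x^2)·Dx^2 + (-1 + 3·x - 9·x^2 + 27·x^3)·Dx^3  (order 3).
h: a_k = 0, 0, 6, 12, 18, 216/5, 702/5, 12636/35, 27702/35, …
ICs: h(0) = 0, h′(0) = 0, h′′(0) = 12.

f: a_k = 0, -6, 0, 18, 0, -486/5, 0, 4374/7, 0, …
g: a_k = -2, -6, -18, -54, -162, -486, -1458, -4374, -13122, …
L₀ := L_f ⊗_s L_g (sym. prod.), ord ≤ 2.
Integrate: L := L₀·Dx.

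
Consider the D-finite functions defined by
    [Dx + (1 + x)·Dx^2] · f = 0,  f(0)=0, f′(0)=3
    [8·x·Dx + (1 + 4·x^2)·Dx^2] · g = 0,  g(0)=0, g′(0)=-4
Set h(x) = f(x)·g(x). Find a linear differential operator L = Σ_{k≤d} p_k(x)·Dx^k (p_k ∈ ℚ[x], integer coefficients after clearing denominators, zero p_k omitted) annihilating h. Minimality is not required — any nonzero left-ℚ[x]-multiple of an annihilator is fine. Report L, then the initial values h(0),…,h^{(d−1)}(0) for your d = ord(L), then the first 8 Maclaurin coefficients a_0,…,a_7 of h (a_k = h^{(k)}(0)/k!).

f: a_k = 0, 3, -3/2, 1, -3/4, 3/5, -1/2, 3/7, …
g: a_k = 0, -4, 0, 16/3, 0, -64/5, 0, 256/7, …
Product ⇒ symmetric product L₀, ord ≤ 4.
L = (288 + 560·x + 3584·x^2 + 8640·x^3 + 7680·x^4 + 3328·x^5 + 1024·x^7)·Dx + (258 + 1840·x + 6992·x^2 + 19264·x^3 + 29440·x^4 + 23808·x^5 + 8960·x^6 + 3072·x^7 + 3584·x^8)·Dx^2 + (36 + 628·x + 2496·x^2 + 6192·x^3 + 12288·x^4 + 15936·x^5 + 12288·x^6 + 5376·x^7 + 3072·x^8 + 2048·x^9)·Dx^3 + (17 + 66·x + 241·x^2 + 608·x^3 + 1152·x^4 + 1728·x^5 + 2016·x^6 + 1536·x^7 + 768·x^8 + 512·x^9 + 256·x^10)·Dx^4  (order 4).
h: a_k = 0, 0, -12, 6, 12, -5, -532/15, 86/5, …
ICs: h(0) = 0, h′(0) = 0, h′′(0) = -24, h′′′(0) = 36.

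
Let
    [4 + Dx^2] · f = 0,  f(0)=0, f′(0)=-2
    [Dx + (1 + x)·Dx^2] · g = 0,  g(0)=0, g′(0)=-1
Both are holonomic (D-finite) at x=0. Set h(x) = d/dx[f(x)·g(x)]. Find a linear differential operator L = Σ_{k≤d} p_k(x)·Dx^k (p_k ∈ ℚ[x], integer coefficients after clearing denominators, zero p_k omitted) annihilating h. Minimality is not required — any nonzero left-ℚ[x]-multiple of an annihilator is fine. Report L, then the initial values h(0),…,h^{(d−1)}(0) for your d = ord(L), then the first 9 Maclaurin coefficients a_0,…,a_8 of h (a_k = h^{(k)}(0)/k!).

L = (-56 + 896·x + 4416·x^2 + 8064·x^3 + 7136·x^4 + 3072·x^5 + 512·x^6) + (72 + 776·x + 2080·x^2 + 2400·x^3 + 1280·x^4 + 256·x^5)·Dx + (70 + 824·x + 2780·x^2 + 4416·x^3 + 3664·x^4 + 1536·x^5 + 256·x^6)·Dx^2 + (18 + 194·x + 520·x^2 + 600·x^3 + 320·x^4 + 64·x^5)·Dx^3 + (21 + 150·x + 419·x^2 + 600·x^3 + 470·x^4 + 192·x^5 + 32·x^6)·Dx^4  (order 4).
h: a_k = 0, 4, -3, -8/3, 5/6, 4/3, -14/15, 208/315, -103/140, …
ICs: h(0) = 0, h′(0) = 4, h′′(0) = -6, h′′′(0) = -16.

f: a_k = 0, -2, 0, 4/3, 0, -4/15, 0, 8/315, 0, …
g: a_k = 0, -1, 1/2, -1/3, 1/4, -1/5, 1/6, -1/7, 1/8, …
h₀=f·g: eliminate ⇒ L₀, order ≤ 2·2.
Differentiate: ansatz ord ≤ ord L₀ ⇒ L.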